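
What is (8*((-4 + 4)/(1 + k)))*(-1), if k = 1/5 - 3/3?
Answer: 0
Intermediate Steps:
k = -⅘ (k = 1*(⅕) - 3*⅓ = ⅕ - 1 = -⅘ ≈ -0.80000)
(8*((-4 + 4)/(1 + k)))*(-1) = (8*((-4 + 4)/(1 - ⅘)))*(-1) = (8*(0/(⅕)))*(-1) = (8*(0*5))*(-1) = (8*0)*(-1) = 0*(-1) = 0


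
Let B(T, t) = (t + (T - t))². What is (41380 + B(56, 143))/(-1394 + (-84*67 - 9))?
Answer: -44516/7031 ≈ -6.3314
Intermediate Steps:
B(T, t) = T²
(41380 + B(56, 143))/(-1394 + (-84*67 - 9)) = (41380 + 56²)/(-1394 + (-84*67 - 9)) = (41380 + 3136)/(-1394 + (-5628 - 9)) = 44516/(-1394 - 5637) = 44516/(-7031) = 44516*(-1/7031) = -44516/7031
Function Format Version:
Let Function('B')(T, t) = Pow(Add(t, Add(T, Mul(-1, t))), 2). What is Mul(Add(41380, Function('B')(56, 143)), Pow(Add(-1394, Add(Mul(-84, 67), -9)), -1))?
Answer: Rational(-44516, 7031) ≈ -6.3314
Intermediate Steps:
Function('B')(T, t) = Pow(T, 2)
Mul(Add(41380, Function('B')(56, 143)), Pow(Add(-1394, Add(Mul(-84, 67), -9)), -1)) = Mul(Add(41380, Pow(56, 2)), Pow(Add(-1394, Add(Mul(-84, 67), -9)), -1)) = Mul(Add(41380, 3136), Pow(Add(-1394, Add(-5628, -9)), -1)) = Mul(44516, Pow(Add(-1394, -5637), -1)) = Mul(44516, Pow(-7031, -1)) = Mul(44516, Rational(-1, 7031)) = Rational(-44516, 7031)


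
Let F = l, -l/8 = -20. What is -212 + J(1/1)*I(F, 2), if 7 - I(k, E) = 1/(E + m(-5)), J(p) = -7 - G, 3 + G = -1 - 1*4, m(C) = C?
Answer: -614/3 ≈ -204.67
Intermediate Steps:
G = -8 (G = -3 + (-1 - 1*4) = -3 + (-1 - 4) = -3 - 5 = -8)
J(p) = 1 (J(p) = -7 - 1*(-8) = -7 + 8 = 1)
l = 160 (l = -8*(-20) = 160)
F = 160
I(k, E) = 7 - 1/(-5 + E) (I(k, E) = 7 - 1/(E - 5) = 7 - 1/(-5 + E))
-212 + J(1/1)*I(F, 2) = -212 + 1*((-36 + 7*2)/(-5 + 2)) = -212 + 1*((-36 + 14)/(-3)) = -212 + 1*(-1/3*(-22)) = -212 + 1*(22/3) = -212 + 22/3 = -614/3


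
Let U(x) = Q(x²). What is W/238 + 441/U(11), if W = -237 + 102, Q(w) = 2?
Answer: 26172/119 ≈ 219.93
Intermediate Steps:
W = -135
U(x) = 2
W/238 + 441/U(11) = -135/238 + 441/2 = 26172/119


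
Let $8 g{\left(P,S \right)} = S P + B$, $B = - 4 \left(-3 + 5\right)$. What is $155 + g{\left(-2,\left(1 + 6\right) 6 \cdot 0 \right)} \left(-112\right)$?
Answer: $267$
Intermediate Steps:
$B = -8$ ($B = \left(-4\right) 2 = -8$)
$g{\left(P,S \right)} = -1 + \frac{P S}{8}$ ($g{\left(P,S \right)} = \frac{S P - 8}{8} = \frac{P S - 8}{8} = \frac{-8 + P S}{8} = -1 + \frac{P S}{8}$)
$155 + g{\left(-2,\left(1 + 6\right) 6 \cdot 0 \right)} \left(-112\right) = 155 + \left(-1 + \frac{1}{8} \left(-2\right) \left(1 + 6\right) 6 \cdot 0\right) \left(-112\right) = 155 + \left(-1 + \frac{1}{8} \left(-2\right) 7 \cdot 0\right) \left(-112\right) = 155 + \left(-1 + \frac{1}{8} \left(-2\right) 0\right) \left(-112\right) = 155 + \left(-1 + 0\right) \left(-112\right) = 155 - -112 = 155 + 112 = 267$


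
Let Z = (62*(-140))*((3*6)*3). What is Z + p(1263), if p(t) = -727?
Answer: -469447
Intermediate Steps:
Z = -468720 (Z = -156240*3 = -8680*54 = -468720)
Z + p(1263) = -468720 - 727 = -469447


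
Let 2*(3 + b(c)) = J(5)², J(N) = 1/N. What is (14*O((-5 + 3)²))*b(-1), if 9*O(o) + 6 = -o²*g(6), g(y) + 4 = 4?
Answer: 2086/75 ≈ 27.813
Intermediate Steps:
g(y) = 0 (g(y) = -4 + 4 = 0)
b(c) = -149/50 (b(c) = -3 + (1/5)²/2 = -3 + (⅕)²/2 = -3 + (½)*(1/25) = -3 + 1/50 = -149/50)
O(o) = -⅔ (O(o) = -⅔ + (-o²*0)/9 = -⅔ + (-1*0)/9 = -⅔ + (⅑)*0 = -⅔ + 0 = -⅔)
(14*O((-5 + 3)²))*b(-1) = (14*(-⅔))*(-149/50) = -28/3*(-149/50) = 2086/75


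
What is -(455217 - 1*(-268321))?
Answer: -723538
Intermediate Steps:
-(455217 - 1*(-268321)) = -(455217 + 268321) = -1*723538 = -723538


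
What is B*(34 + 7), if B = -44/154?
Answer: -82/7 ≈ -11.714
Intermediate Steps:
B = -2/7 (B = -44*1/154 = -2/7 ≈ -0.28571)
B*(34 + 7) = -2*(34 + 7)/7 = -2/7*41 = -82/7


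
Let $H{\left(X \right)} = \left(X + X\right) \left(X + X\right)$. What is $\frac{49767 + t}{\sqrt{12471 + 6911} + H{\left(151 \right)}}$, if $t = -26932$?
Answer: $\frac{1041321670}{4159075117} - \frac{22835 \sqrt{19382}}{8318150234} \approx 0.24999$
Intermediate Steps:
$H{\left(X \right)} = 4 X^{2}$ ($H{\left(X \right)} = 2 X 2 X = 4 X^{2}$)
$\frac{49767 + t}{\sqrt{12471 + 6911} + H{\left(151 \right)}} = \frac{49767 - 26932}{\sqrt{12471 + 6911} + 4 \cdot 151^{2}} = \frac{22835}{\sqrt{19382} + 4 \cdot 22801} = \frac{22835}{\sqrt{19382} + 91204} = \frac{22835}{91204 + \sqrt{19382}}$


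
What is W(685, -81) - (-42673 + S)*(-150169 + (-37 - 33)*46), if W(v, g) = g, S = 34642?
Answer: -1231867140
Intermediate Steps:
W(685, -81) - (-42673 + S)*(-150169 + (-37 - 33)*46) = -81 - (-42673 + 34642)*(-150169 + (-37 - 33)*46) = -81 - (-8031)*(-150169 - 70*46) = -81 - (-8031)*(-150169 - 3220) = -81 - (-8031)*(-153389) = -81 - 1*1231867059 = -81 - 1231867059 = -1231867140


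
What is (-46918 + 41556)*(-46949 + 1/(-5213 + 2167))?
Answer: 383400842055/1523 ≈ 2.5174e+8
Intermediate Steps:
(-46918 + 41556)*(-46949 + 1/(-5213 + 2167)) = -5362*(-46949 + 1/(-3046)) = -5362*(-46949 - 1/3046) = -5362*(-143006655/3046) = 383400842055/1523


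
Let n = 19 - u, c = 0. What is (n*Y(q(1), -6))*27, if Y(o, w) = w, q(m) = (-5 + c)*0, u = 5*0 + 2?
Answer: -2754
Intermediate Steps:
u = 2 (u = 0 + 2 = 2)
q(m) = 0 (q(m) = (-5 + 0)*0 = -5*0 = 0)
n = 17 (n = 19 - 1*2 = 19 - 2 = 17)
(n*Y(q(1), -6))*27 = (17*(-6))*27 = -102*27 = -2754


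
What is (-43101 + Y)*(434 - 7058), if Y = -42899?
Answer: 569664000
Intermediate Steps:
(-43101 + Y)*(434 - 7058) = (-43101 - 42899)*(434 - 7058) = -86000*(-6624) = 569664000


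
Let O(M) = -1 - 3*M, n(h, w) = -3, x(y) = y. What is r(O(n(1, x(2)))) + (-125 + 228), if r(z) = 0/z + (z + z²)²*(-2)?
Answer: -10265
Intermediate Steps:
r(z) = -2*(z + z²)² (r(z) = 0 - 2*(z + z²)² = -2*(z + z²)²)
r(O(n(1, x(2)))) + (-125 + 228) = -2*(-1 - 3*(-3))²*(1 + (-1 - 3*(-3)))² + (-125 + 228) = -2*(-1 + 9)²*(1 + (-1 + 9))² + 103 = -2*8²*(1 + 8)² + 103 = -2*64*9² + 103 = -2*64*81 + 103 = -10368 + 103 = -10265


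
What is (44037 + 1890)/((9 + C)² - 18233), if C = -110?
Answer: -45927/8032 ≈ -5.7180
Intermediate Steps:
(44037 + 1890)/((9 + C)² - 18233) = (44037 + 1890)/((9 - 110)² - 18233) = 45927/((-101)² - 18233) = 45927/(10201 - 18233) = 45927/(-8032) = 45927*(-1/8032) = -45927/8032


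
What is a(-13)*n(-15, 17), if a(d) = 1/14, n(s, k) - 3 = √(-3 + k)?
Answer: 3/14 + √14/14 ≈ 0.48155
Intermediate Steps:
n(s, k) = 3 + √(-3 + k)
a(d) = 1/14
a(-13)*n(-15, 17) = (3 + √(-3 + 17))/14 = (3 + √14)/14 = 3/14 + √14/14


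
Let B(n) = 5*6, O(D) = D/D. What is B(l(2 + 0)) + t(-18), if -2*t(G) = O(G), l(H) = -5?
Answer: 59/2 ≈ 29.500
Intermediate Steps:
O(D) = 1
t(G) = -½ (t(G) = -½*1 = -½)
B(n) = 30
B(l(2 + 0)) + t(-18) = 30 - ½ = 59/2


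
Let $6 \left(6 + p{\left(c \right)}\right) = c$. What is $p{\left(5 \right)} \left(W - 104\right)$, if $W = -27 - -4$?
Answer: $\frac{3937}{6} \approx 656.17$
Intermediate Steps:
$p{\left(c \right)} = -6 + \frac{c}{6}$
$W = -23$ ($W = -27 + 4 = -23$)
$p{\left(5 \right)} \left(W - 104\right) = \left(-6 + \frac{1}{6} \cdot 5\right) \left(-23 - 104\right) = \left(-6 + \frac{5}{6}\right) \left(-127\right) = \left(- \frac{31}{6}\right) \left(-127\right) = \frac{3937}{6}$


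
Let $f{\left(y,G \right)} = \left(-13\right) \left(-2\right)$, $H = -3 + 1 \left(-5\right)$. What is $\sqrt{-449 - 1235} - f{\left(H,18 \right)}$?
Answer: $-26 + 2 i \sqrt{421} \approx -26.0 + 41.037 i$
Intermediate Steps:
$H = -8$ ($H = -3 - 5 = -8$)
$f{\left(y,G \right)} = 26$
$\sqrt{-449 - 1235} - f{\left(H,18 \right)} = \sqrt{-449 - 1235} - 26 = \sqrt{-1684} - 26 = 2 i \sqrt{421} - 26 = -26 + 2 i \sqrt{421}$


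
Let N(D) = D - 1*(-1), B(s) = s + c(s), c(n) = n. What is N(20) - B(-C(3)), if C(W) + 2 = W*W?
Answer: 35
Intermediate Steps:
C(W) = -2 + W**2 (C(W) = -2 + W*W = -2 + W**2)
B(s) = 2*s (B(s) = s + s = 2*s)
N(D) = 1 + D (N(D) = D + 1 = 1 + D)
N(20) - B(-C(3)) = (1 + 20) - 2*(-(-2 + 3**2)) = 21 - 2*(-(-2 + 9)) = 21 - 2*(-1*7) = 21 - 2*(-7) = 21 - 1*(-14) = 21 + 14 = 35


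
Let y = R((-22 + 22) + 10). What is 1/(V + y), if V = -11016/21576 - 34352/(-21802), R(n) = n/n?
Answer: 9799999/20237664 ≈ 0.48425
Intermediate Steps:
R(n) = 1
V = 10437665/9799999 (V = -11016*1/21576 - 34352*(-1/21802) = -459/899 + 17176/10901 = 10437665/9799999 ≈ 1.0651)
y = 1
1/(V + y) = 1/(10437665/9799999 + 1) = 1/(20237664/9799999) = 9799999/20237664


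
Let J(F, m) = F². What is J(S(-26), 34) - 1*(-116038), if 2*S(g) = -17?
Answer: 464441/4 ≈ 1.1611e+5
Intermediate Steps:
S(g) = -17/2 (S(g) = (½)*(-17) = -17/2)
J(S(-26), 34) - 1*(-116038) = (-17/2)² - 1*(-116038) = 289/4 + 116038 = 464441/4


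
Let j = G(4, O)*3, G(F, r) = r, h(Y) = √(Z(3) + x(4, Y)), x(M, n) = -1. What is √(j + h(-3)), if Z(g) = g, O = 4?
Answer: √(12 + √2) ≈ 3.6625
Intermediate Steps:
h(Y) = √2 (h(Y) = √(3 - 1) = √2)
j = 12 (j = 4*3 = 12)
√(j + h(-3)) = √(12 + √2)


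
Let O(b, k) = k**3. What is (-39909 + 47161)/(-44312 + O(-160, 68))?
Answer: 1813/67530 ≈ 0.026847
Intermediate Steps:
(-39909 + 47161)/(-44312 + O(-160, 68)) = (-39909 + 47161)/(-44312 + 68**3) = 7252/(-44312 + 314432) = 7252/270120 = 7252*(1/270120) = 1813/67530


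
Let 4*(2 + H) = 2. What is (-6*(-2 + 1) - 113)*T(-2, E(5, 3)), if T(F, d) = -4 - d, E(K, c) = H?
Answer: 535/2 ≈ 267.50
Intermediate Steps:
H = -3/2 (H = -2 + (¼)*2 = -2 + ½ = -3/2 ≈ -1.5000)
E(K, c) = -3/2
(-6*(-2 + 1) - 113)*T(-2, E(5, 3)) = (-6*(-2 + 1) - 113)*(-4 - 1*(-3/2)) = (-6*(-1) - 113)*(-4 + 3/2) = (6 - 113)*(-5/2) = -107*(-5/2) = 535/2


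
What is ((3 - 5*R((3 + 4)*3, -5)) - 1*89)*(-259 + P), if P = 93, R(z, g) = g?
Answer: 10126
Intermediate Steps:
((3 - 5*R((3 + 4)*3, -5)) - 1*89)*(-259 + P) = ((3 - 5*(-5)) - 1*89)*(-259 + 93) = ((3 + 25) - 89)*(-166) = (28 - 89)*(-166) = -61*(-166) = 10126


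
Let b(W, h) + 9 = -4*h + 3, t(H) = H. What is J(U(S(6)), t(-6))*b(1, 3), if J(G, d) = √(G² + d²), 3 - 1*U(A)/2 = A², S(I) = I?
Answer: -108*√122 ≈ -1192.9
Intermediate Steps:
b(W, h) = -6 - 4*h (b(W, h) = -9 + (-4*h + 3) = -9 + (3 - 4*h) = -6 - 4*h)
U(A) = 6 - 2*A²
J(U(S(6)), t(-6))*b(1, 3) = √((6 - 2*6²)² + (-6)²)*(-6 - 4*3) = √((6 - 2*36)² + 36)*(-6 - 12) = √((6 - 72)² + 36)*(-18) = √((-66)² + 36)*(-18) = √(4356 + 36)*(-18) = √4392*(-18) = (6*√122)*(-18) = -108*√122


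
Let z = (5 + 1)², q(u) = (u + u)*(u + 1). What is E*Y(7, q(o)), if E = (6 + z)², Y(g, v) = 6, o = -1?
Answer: 10584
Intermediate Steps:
q(u) = 2*u*(1 + u) (q(u) = (2*u)*(1 + u) = 2*u*(1 + u))
z = 36 (z = 6² = 36)
E = 1764 (E = (6 + 36)² = 42² = 1764)
E*Y(7, q(o)) = 1764*6 = 10584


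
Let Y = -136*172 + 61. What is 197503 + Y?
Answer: 174172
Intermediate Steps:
Y = -23331 (Y = -23392 + 61 = -23331)
197503 + Y = 197503 - 23331 = 174172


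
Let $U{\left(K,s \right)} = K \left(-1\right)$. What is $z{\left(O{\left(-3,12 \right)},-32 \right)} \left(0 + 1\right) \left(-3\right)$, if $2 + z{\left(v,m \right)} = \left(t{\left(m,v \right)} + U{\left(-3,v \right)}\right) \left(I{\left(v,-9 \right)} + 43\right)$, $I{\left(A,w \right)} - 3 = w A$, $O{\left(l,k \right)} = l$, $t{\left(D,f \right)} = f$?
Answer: $6$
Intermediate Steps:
$U{\left(K,s \right)} = - K$
$I{\left(A,w \right)} = 3 + A w$ ($I{\left(A,w \right)} = 3 + w A = 3 + A w$)
$z{\left(v,m \right)} = -2 + \left(3 + v\right) \left(46 - 9 v\right)$ ($z{\left(v,m \right)} = -2 + \left(v - -3\right) \left(\left(3 + v \left(-9\right)\right) + 43\right) = -2 + \left(v + 3\right) \left(\left(3 - 9 v\right) + 43\right) = -2 + \left(3 + v\right) \left(46 - 9 v\right)$)
$z{\left(O{\left(-3,12 \right)},-32 \right)} \left(0 + 1\right) \left(-3\right) = \left(136 - 9 \left(-3\right)^{2} + 19 \left(-3\right)\right) \left(0 + 1\right) \left(-3\right) = \left(136 - 81 - 57\right) 1 \left(-3\right) = \left(136 - 81 - 57\right) \left(-3\right) = \left(-2\right) \left(-3\right) = 6$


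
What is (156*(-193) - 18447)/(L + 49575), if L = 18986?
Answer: -48555/68561 ≈ -0.70820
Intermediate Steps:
(156*(-193) - 18447)/(L + 49575) = (156*(-193) - 18447)/(18986 + 49575) = (-30108 - 18447)/68561 = -48555*1/68561 = -48555/68561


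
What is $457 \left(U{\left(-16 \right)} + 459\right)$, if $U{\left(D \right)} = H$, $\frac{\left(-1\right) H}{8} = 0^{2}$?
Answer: $209763$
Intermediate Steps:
$H = 0$ ($H = - 8 \cdot 0^{2} = \left(-8\right) 0 = 0$)
$U{\left(D \right)} = 0$
$457 \left(U{\left(-16 \right)} + 459\right) = 457 \left(0 + 459\right) = 457 \cdot 459 = 209763$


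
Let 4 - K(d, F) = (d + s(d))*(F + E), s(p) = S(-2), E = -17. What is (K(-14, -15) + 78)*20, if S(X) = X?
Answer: -8600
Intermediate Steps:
s(p) = -2
K(d, F) = 4 - (-17 + F)*(-2 + d) (K(d, F) = 4 - (d - 2)*(F - 17) = 4 - (-2 + d)*(-17 + F) = 4 - (-17 + F)*(-2 + d))
(K(-14, -15) + 78)*20 = ((-30 + 2*(-15) + 17*(-14) - 1*(-15)*(-14)) + 78)*20 = ((-30 - 30 - 238 - 210) + 78)*20 = (-508 + 78)*20 = -430*20 = -8600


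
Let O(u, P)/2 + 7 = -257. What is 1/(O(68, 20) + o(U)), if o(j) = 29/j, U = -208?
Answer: -208/109853 ≈ -0.0018934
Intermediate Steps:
O(u, P) = -528 (O(u, P) = -14 + 2*(-257) = -14 - 514 = -528)
1/(O(68, 20) + o(U)) = 1/(-528 + 29/(-208)) = 1/(-528 + 29*(-1/208)) = 1/(-528 - 29/208) = 1/(-109853/208) = -208/109853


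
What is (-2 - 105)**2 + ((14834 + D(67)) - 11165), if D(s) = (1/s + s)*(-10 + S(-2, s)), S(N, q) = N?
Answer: 959026/67 ≈ 14314.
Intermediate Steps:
D(s) = -12*s - 12/s (D(s) = (1/s + s)*(-10 - 2) = (s + 1/s)*(-12) = -12*s - 12/s)
(-2 - 105)**2 + ((14834 + D(67)) - 11165) = (-2 - 105)**2 + ((14834 + (-12*67 - 12/67)) - 11165) = (-107)**2 + ((14834 + (-804 - 12*1/67)) - 11165) = 11449 + ((14834 + (-804 - 12/67)) - 11165) = 11449 + ((14834 - 53880/67) - 11165) = 11449 + (939998/67 - 11165) = 11449 + 191943/67 = 959026/67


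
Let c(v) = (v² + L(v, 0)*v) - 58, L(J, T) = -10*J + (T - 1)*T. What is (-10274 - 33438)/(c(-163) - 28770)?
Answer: 43712/267949 ≈ 0.16314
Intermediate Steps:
L(J, T) = -10*J + T*(-1 + T) (L(J, T) = -10*J + (-1 + T)*T = -10*J + T*(-1 + T))
c(v) = -58 - 9*v² (c(v) = (v² + (0² - 1*0 - 10*v)*v) - 58 = (v² + (0 + 0 - 10*v)*v) - 58 = (v² + (-10*v)*v) - 58 = (v² - 10*v²) - 58 = -9*v² - 58 = -58 - 9*v²)
(-10274 - 33438)/(c(-163) - 28770) = (-10274 - 33438)/((-58 - 9*(-163)²) - 28770) = -43712/((-58 - 9*26569) - 28770) = -43712/((-58 - 239121) - 28770) = -43712/(-239179 - 28770) = -43712/(-267949) = -43712*(-1/267949) = 43712/267949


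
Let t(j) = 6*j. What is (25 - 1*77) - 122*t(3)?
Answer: -2248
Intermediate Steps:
(25 - 1*77) - 122*t(3) = (25 - 1*77) - 732*3 = (25 - 77) - 122*18 = -52 - 2196 = -2248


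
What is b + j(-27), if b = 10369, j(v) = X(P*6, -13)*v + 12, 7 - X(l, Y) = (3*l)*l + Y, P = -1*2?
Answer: 21505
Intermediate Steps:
P = -2
X(l, Y) = 7 - Y - 3*l² (X(l, Y) = 7 - ((3*l)*l + Y) = 7 - (3*l² + Y) = 7 - (Y + 3*l²) = 7 + (-Y - 3*l²) = 7 - Y - 3*l²)
j(v) = 12 - 412*v (j(v) = (7 - 1*(-13) - 3*(-2*6)²)*v + 12 = (7 + 13 - 3*(-12)²)*v + 12 = (7 + 13 - 3*144)*v + 12 = (7 + 13 - 432)*v + 12 = -412*v + 12 = 12 - 412*v)
b + j(-27) = 10369 + (12 - 412*(-27)) = 10369 + (12 + 11124) = 10369 + 11136 = 21505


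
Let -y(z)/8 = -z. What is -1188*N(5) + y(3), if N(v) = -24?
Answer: 28536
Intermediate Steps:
y(z) = 8*z (y(z) = -(-8)*z = 8*z)
-1188*N(5) + y(3) = -1188*(-24) + 8*3 = 28512 + 24 = 28536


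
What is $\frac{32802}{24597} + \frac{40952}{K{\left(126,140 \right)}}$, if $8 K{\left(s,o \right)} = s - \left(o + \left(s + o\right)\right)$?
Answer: $- \frac{335382758}{286965} \approx -1168.7$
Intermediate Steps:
$K{\left(s,o \right)} = - \frac{o}{4}$ ($K{\left(s,o \right)} = \frac{s - \left(o + \left(s + o\right)\right)}{8} = \frac{s - \left(o + \left(o + s\right)\right)}{8} = \frac{s - \left(s + 2 o\right)}{8} = \frac{\left(-2\right) o}{8} = - \frac{o}{4}$)
$\frac{32802}{24597} + \frac{40952}{K{\left(126,140 \right)}} = \frac{32802}{24597} + \frac{40952}{\left(- \frac{1}{4}\right) 140} = 32802 \cdot \frac{1}{24597} + \frac{40952}{-35} = \frac{10934}{8199} + 40952 \left(- \frac{1}{35}\right) = \frac{10934}{8199} - \frac{40952}{35} = - \frac{335382758}{286965}$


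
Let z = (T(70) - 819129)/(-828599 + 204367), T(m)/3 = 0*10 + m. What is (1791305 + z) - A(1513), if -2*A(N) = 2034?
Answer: 1118825565623/624232 ≈ 1.7923e+6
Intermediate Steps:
T(m) = 3*m (T(m) = 3*(0*10 + m) = 3*(0 + m) = 3*m)
z = 818919/624232 (z = (3*70 - 819129)/(-828599 + 204367) = (210 - 819129)/(-624232) = -818919*(-1/624232) = 818919/624232 ≈ 1.3119)
A(N) = -1017 (A(N) = -½*2034 = -1017)
(1791305 + z) - A(1513) = (1791305 + 818919/624232) - 1*(-1017) = 1118190721679/624232 + 1017 = 1118825565623/624232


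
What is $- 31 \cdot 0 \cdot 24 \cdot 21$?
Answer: $0$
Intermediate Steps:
$- 31 \cdot 0 \cdot 24 \cdot 21 = \left(-31\right) 0 \cdot 21 = 0 \cdot 21 = 0$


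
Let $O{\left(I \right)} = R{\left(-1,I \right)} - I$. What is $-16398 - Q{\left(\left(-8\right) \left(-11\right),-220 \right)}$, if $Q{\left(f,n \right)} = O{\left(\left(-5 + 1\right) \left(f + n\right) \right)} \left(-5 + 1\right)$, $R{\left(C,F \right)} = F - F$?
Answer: $-18510$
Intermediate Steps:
$R{\left(C,F \right)} = 0$
$O{\left(I \right)} = - I$ ($O{\left(I \right)} = 0 - I = - I$)
$Q{\left(f,n \right)} = - 16 f - 16 n$ ($Q{\left(f,n \right)} = - \left(-5 + 1\right) \left(f + n\right) \left(-5 + 1\right) = - \left(-4\right) \left(f + n\right) \left(-4\right) = - (- 4 f - 4 n) \left(-4\right) = \left(4 f + 4 n\right) \left(-4\right) = - 16 f - 16 n$)
$-16398 - Q{\left(\left(-8\right) \left(-11\right),-220 \right)} = -16398 - \left(- 16 \left(\left(-8\right) \left(-11\right)\right) - -3520\right) = -16398 - \left(\left(-16\right) 88 + 3520\right) = -16398 - \left(-1408 + 3520\right) = -16398 - 2112 = -18510$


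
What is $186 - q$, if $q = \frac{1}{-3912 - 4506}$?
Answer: $\frac{1565749}{8418} \approx 186.0$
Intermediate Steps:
$q = - \frac{1}{8418}$ ($q = \frac{1}{-8418} = - \frac{1}{8418} \approx -0.00011879$)
$186 - q = 186 - - \frac{1}{8418} = 186 + \frac{1}{8418} = \frac{1565749}{8418}$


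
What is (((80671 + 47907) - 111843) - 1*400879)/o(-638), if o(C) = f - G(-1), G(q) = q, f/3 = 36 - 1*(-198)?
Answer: -384144/703 ≈ -546.44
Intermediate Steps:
f = 702 (f = 3*(36 - 1*(-198)) = 3*(36 + 198) = 3*234 = 702)
o(C) = 703 (o(C) = 702 - 1*(-1) = 702 + 1 = 703)
(((80671 + 47907) - 111843) - 1*400879)/o(-638) = (((80671 + 47907) - 111843) - 1*400879)/703 = ((128578 - 111843) - 400879)*(1/703) = (16735 - 400879)*(1/703) = -384144*1/703 = -384144/703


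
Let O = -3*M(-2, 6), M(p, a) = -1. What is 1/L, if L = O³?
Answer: 1/27 ≈ 0.037037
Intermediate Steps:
O = 3 (O = -3*(-1) = 3)
L = 27 (L = 3³ = 27)
1/L = 1/27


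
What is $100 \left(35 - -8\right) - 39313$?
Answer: $-35013$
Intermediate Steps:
$100 \left(35 - -8\right) - 39313 = 100 \left(35 + \left(-33 + 41\right)\right) - 39313 = 100 \left(35 + 8\right) - 39313 = 100 \cdot 43 - 39313 = 4300 - 39313 = -35013$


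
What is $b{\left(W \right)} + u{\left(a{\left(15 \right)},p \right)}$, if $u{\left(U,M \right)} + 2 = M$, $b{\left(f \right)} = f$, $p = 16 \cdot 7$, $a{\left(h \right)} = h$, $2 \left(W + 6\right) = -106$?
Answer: $51$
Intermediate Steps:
$W = -59$ ($W = -6 + \frac{1}{2} \left(-106\right) = -6 - 53 = -59$)
$p = 112$
$u{\left(U,M \right)} = -2 + M$
$b{\left(W \right)} + u{\left(a{\left(15 \right)},p \right)} = -59 + \left(-2 + 112\right) = -59 + 110 = 51$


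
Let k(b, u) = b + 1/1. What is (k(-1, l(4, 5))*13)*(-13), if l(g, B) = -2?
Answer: 0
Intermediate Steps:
k(b, u) = 1 + b (k(b, u) = b + 1 = 1 + b)
(k(-1, l(4, 5))*13)*(-13) = ((1 - 1)*13)*(-13) = (0*13)*(-13) = 0*(-13) = 0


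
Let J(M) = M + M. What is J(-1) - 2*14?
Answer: -30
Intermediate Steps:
J(M) = 2*M
J(-1) - 2*14 = 2*(-1) - 2*14 = -2 - 28 = -30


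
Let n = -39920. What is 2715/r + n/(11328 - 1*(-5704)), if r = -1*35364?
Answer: -60748865/25096652 ≈ -2.4206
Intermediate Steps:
r = -35364
2715/r + n/(11328 - 1*(-5704)) = 2715/(-35364) - 39920/(11328 - 1*(-5704)) = 2715*(-1/35364) - 39920/(11328 + 5704) = -905/11788 - 39920/17032 = -905/11788 - 39920*1/17032 = -905/11788 - 4990/2129 = -60748865/25096652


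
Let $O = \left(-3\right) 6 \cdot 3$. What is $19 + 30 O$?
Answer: $-1601$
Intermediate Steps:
$O = -54$ ($O = \left(-18\right) 3 = -54$)
$19 + 30 O = 19 + 30 \left(-54\right) = 19 - 1620 = -1601$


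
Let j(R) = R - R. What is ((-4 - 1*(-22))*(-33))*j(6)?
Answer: 0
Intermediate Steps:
j(R) = 0
((-4 - 1*(-22))*(-33))*j(6) = ((-4 - 1*(-22))*(-33))*0 = ((-4 + 22)*(-33))*0 = (18*(-33))*0 = -594*0 = 0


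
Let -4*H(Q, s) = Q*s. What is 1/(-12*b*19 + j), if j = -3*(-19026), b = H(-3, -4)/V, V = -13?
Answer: 13/741330 ≈ 1.7536e-5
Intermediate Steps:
H(Q, s) = -Q*s/4
b = 3/13 (b = -¼*(-3)*(-4)/(-13) = -3*(-1/13) = 3/13 ≈ 0.23077)
j = 57078
1/(-12*b*19 + j) = 1/(-36*19/13 + 57078) = 1/(-12*57/13 + 57078) = 1/(-684/13 + 57078) = 1/(741330/13) = 13/741330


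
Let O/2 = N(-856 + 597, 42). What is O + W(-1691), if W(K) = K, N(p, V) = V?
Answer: -1607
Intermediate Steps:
O = 84 (O = 2*42 = 84)
O + W(-1691) = 84 - 1691 = -1607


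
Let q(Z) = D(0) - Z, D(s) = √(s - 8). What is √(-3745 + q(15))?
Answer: √(-3760 + 2*I*√2) ≈ 0.0231 + 61.319*I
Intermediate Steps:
D(s) = √(-8 + s)
q(Z) = -Z + 2*I*√2 (q(Z) = √(-8 + 0) - Z = √(-8) - Z = 2*I*√2 - Z = -Z + 2*I*√2)
√(-3745 + q(15)) = √(-3745 + (-1*15 + 2*I*√2)) = √(-3745 + (-15 + 2*I*√2)) = √(-3760 + 2*I*√2)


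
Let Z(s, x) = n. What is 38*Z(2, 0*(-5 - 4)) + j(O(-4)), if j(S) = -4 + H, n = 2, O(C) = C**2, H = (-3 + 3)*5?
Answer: 72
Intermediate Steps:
H = 0 (H = 0*5 = 0)
Z(s, x) = 2
j(S) = -4 (j(S) = -4 + 0 = -4)
38*Z(2, 0*(-5 - 4)) + j(O(-4)) = 38*2 - 4 = 76 - 4 = 72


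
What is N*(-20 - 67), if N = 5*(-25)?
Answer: 10875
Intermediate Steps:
N = -125
N*(-20 - 67) = -125*(-20 - 67) = -125*(-87) = 10875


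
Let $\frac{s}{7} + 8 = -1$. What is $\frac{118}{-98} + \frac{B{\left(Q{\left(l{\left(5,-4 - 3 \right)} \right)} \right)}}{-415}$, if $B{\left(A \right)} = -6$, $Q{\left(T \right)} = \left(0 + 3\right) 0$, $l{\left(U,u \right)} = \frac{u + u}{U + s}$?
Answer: $- \frac{24191}{20335} \approx -1.1896$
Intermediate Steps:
$s = -63$ ($s = -56 + 7 \left(-1\right) = -56 - 7 = -63$)
$l{\left(U,u \right)} = \frac{2 u}{-63 + U}$ ($l{\left(U,u \right)} = \frac{u + u}{U - 63} = \frac{2 u}{-63 + U}$)
$Q{\left(T \right)} = 0$ ($Q{\left(T \right)} = 3 \cdot 0 = 0$)
$\frac{118}{-98} + \frac{B{\left(Q{\left(l{\left(5,-4 - 3 \right)} \right)} \right)}}{-415} = \frac{118}{-98} - \frac{6}{-415} = 118 \left(- \frac{1}{98}\right) - - \frac{6}{415} = - \frac{59}{49} + \frac{6}{415} = - \frac{24191}{20335}$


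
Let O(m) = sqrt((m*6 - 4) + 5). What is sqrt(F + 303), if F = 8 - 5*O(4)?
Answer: sqrt(286) ≈ 16.912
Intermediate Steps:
O(m) = sqrt(1 + 6*m) (O(m) = sqrt((6*m - 4) + 5) = sqrt((-4 + 6*m) + 5) = sqrt(1 + 6*m))
F = -17 (F = 8 - 5*sqrt(1 + 6*4) = 8 - 5*sqrt(1 + 24) = 8 - 5*sqrt(25) = 8 - 5*5 = 8 - 25 = -17)
sqrt(F + 303) = sqrt(-17 + 303) = sqrt(286)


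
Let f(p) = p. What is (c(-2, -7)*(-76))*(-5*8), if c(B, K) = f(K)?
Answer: -21280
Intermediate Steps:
c(B, K) = K
(c(-2, -7)*(-76))*(-5*8) = (-7*(-76))*(-5*8) = 532*(-40) = -21280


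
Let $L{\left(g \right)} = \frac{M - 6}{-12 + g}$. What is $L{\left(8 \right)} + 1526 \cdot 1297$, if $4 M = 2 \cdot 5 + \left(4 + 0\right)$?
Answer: $\frac{15833781}{8} \approx 1.9792 \cdot 10^{6}$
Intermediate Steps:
$M = \frac{7}{2}$ ($M = \frac{2 \cdot 5 + \left(4 + 0\right)}{4} = \frac{10 + 4}{4} = \frac{1}{4} \cdot 14 = \frac{7}{2} \approx 3.5$)
$L{\left(g \right)} = - \frac{5}{2 \left(-12 + g\right)}$ ($L{\left(g \right)} = \frac{\frac{7}{2} - 6}{-12 + g} = - \frac{5}{2 \left(-12 + g\right)}$)
$L{\left(8 \right)} + 1526 \cdot 1297 = - \frac{5}{-24 + 2 \cdot 8} + 1526 \cdot 1297 = - \frac{5}{-24 + 16} + 1979222 = - \frac{5}{-8} + 1979222 = \left(-5\right) \left(- \frac{1}{8}\right) + 1979222 = \frac{5}{8} + 1979222 = \frac{15833781}{8}$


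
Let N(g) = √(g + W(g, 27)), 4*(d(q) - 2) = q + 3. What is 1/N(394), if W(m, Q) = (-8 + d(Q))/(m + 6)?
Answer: 20*√630406/315203 ≈ 0.050379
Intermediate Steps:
d(q) = 11/4 + q/4 (d(q) = 2 + (q + 3)/4 = 2 + (3 + q)/4 = 2 + (¾ + q/4) = 11/4 + q/4)
W(m, Q) = (-21/4 + Q/4)/(6 + m) (W(m, Q) = (-8 + (11/4 + Q/4))/(m + 6) = (-21/4 + Q/4)/(6 + m))
N(g) = √(g + 3/(2*(6 + g))) (N(g) = √(g + (-21 + 27)/(4*(6 + g))) = √(g + (¼)*6/(6 + g)) = √(g + 3/(2*(6 + g))))
1/N(394) = 1/(√2*√(2*394 + 3/(6 + 394))/2) = 1/(√2*√(788 + 3/400)/2) = 1/(√2*√(315203/400)/2) = 1/(√2*(√315203/20)/2) = 1/(√630406/40) = 20*√630406/315203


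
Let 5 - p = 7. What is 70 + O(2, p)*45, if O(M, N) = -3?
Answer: -65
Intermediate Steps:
p = -2 (p = 5 - 1*7 = 5 - 7 = -2)
70 + O(2, p)*45 = 70 - 3*45 = 70 - 135 = -65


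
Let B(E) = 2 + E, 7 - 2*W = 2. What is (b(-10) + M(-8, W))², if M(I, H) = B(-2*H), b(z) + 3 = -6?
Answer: 144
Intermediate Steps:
W = 5/2 (W = 7/2 - ½*2 = 7/2 - 1 = 5/2 ≈ 2.5000)
b(z) = -9 (b(z) = -3 - 6 = -9)
M(I, H) = 2 - 2*H
(b(-10) + M(-8, W))² = (-9 + (2 - 2*5/2))² = (-9 + (2 - 5))² = (-9 - 3)² = (-12)² = 144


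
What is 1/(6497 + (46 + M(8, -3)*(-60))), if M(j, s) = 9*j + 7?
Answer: 1/1803 ≈ 0.00055463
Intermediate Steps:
M(j, s) = 7 + 9*j
1/(6497 + (46 + M(8, -3)*(-60))) = 1/(6497 + (46 + (7 + 9*8)*(-60))) = 1/(6497 + (46 + (7 + 72)*(-60))) = 1/(6497 + (46 + 79*(-60))) = 1/(6497 + (46 - 4740)) = 1/(6497 - 4694) = 1/1803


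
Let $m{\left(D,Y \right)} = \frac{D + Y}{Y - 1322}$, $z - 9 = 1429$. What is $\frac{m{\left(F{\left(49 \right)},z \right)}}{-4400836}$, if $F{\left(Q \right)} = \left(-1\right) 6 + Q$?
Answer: $- \frac{1481}{510496976} \approx -2.9011 \cdot 10^{-6}$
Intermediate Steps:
$z = 1438$ ($z = 9 + 1429 = 1438$)
$F{\left(Q \right)} = -6 + Q$
$m{\left(D,Y \right)} = \frac{D + Y}{-1322 + Y}$
$\frac{m{\left(F{\left(49 \right)},z \right)}}{-4400836} = \frac{\frac{1}{-1322 + 1438} \left(\left(-6 + 49\right) + 1438\right)}{-4400836} = \frac{43 + 1438}{116} \left(- \frac{1}{4400836}\right) = \frac{1}{116} \cdot 1481 \left(- \frac{1}{4400836}\right) = \frac{1481}{116} \left(- \frac{1}{4400836}\right) = - \frac{1481}{510496976}$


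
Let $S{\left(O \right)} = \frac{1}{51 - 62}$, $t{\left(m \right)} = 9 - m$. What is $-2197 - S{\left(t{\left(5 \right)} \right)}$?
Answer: $- \frac{24166}{11} \approx -2196.9$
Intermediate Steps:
$S{\left(O \right)} = - \frac{1}{11}$ ($S{\left(O \right)} = \frac{1}{-11} = - \frac{1}{11}$)
$-2197 - S{\left(t{\left(5 \right)} \right)} = -2197 - - \frac{1}{11} = -2197 + \frac{1}{11} = - \frac{24166}{11}$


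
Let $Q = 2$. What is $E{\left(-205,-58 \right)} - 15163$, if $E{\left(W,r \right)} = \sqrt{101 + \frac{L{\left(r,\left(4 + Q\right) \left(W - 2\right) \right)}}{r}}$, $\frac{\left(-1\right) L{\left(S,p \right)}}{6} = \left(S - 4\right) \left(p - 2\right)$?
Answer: $-15163 + \frac{\sqrt{6795077}}{29} \approx -15073.0$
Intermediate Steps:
$L{\left(S,p \right)} = - 6 \left(-4 + S\right) \left(-2 + p\right)$ ($L{\left(S,p \right)} = - 6 \left(S - 4\right) \left(p - 2\right) = - 6 \left(-4 + S\right) \left(-2 + p\right)$)
$E{\left(W,r \right)} = \sqrt{101 + \frac{-336 + 12 r + 144 W - 6 r \left(-12 + 6 W\right)}{r}}$ ($E{\left(W,r \right)} = \sqrt{101 + \frac{-48 + 12 r + 24 \left(4 + 2\right) \left(W - 2\right) - 6 r \left(4 + 2\right) \left(W - 2\right)}{r}} = \sqrt{101 + \frac{-48 + 12 r + 24 \cdot 6 \left(-2 + W\right) - 6 r 6 \left(-2 + W\right)}{r}} = \sqrt{101 + \frac{-48 + 12 r + 24 \left(-12 + 6 W\right) - 6 r \left(-12 + 6 W\right)}{r}} = \sqrt{101 + \frac{-48 + 12 r + \left(-288 + 144 W\right) - 6 r \left(-12 + 6 W\right)}{r}} = \sqrt{101 + \frac{-336 + 12 r + 144 W - 6 r \left(-12 + 6 W\right)}{r}}$)
$E{\left(-205,-58 \right)} - 15163 = \sqrt{185 - \frac{336}{-58} - -7380 + 144 \left(-205\right) \frac{1}{-58}} - 15163 = \sqrt{185 - - \frac{168}{29} + 7380 + 144 \left(-205\right) \left(- \frac{1}{58}\right)} - 15163 = \sqrt{185 + \frac{168}{29} + 7380 + \frac{14760}{29}} - 15163 = \sqrt{\frac{234313}{29}} - 15163 = \frac{\sqrt{6795077}}{29} - 15163 = -15163 + \frac{\sqrt{6795077}}{29}$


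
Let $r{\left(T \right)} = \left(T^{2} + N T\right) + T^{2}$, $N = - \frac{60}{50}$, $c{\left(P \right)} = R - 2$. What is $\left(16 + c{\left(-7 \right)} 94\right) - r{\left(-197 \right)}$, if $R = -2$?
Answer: $- \frac{391072}{5} \approx -78214.0$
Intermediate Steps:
$c{\left(P \right)} = -4$ ($c{\left(P \right)} = -2 - 2 = -4$)
$N = - \frac{6}{5}$ ($N = \left(-60\right) \frac{1}{50} = - \frac{6}{5} \approx -1.2$)
$r{\left(T \right)} = 2 T^{2} - \frac{6 T}{5}$ ($r{\left(T \right)} = \left(T^{2} - \frac{6 T}{5}\right) + T^{2} = 2 T^{2} - \frac{6 T}{5}$)
$\left(16 + c{\left(-7 \right)} 94\right) - r{\left(-197 \right)} = \left(16 - 376\right) - \frac{2}{5} \left(-197\right) \left(-3 + 5 \left(-197\right)\right) = \left(16 - 376\right) - \frac{2}{5} \left(-197\right) \left(-3 - 985\right) = -360 - \frac{2}{5} \left(-197\right) \left(-988\right) = -360 - \frac{389272}{5} = - \frac{391072}{5}$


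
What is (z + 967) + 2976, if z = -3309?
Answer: 634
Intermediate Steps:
(z + 967) + 2976 = (-3309 + 967) + 2976 = -2342 + 2976 = 634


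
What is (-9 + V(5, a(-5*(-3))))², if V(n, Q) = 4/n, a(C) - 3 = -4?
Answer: 1681/25 ≈ 67.240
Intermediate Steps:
a(C) = -1 (a(C) = 3 - 4 = -1)
(-9 + V(5, a(-5*(-3))))² = (-9 + 4/5)² = (-9 + 4*(⅕))² = (-9 + ⅘)² = (-41/5)² = 1681/25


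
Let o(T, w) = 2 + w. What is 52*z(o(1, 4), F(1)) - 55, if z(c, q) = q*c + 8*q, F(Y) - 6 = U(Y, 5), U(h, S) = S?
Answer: 7953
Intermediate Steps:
F(Y) = 11 (F(Y) = 6 + 5 = 11)
z(c, q) = 8*q + c*q (z(c, q) = c*q + 8*q = 8*q + c*q)
52*z(o(1, 4), F(1)) - 55 = 52*(11*(8 + (2 + 4))) - 55 = 52*(11*(8 + 6)) - 55 = 52*(11*14) - 55 = 52*154 - 55 = 8008 - 55 = 7953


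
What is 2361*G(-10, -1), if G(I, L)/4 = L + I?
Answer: -103884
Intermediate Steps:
G(I, L) = 4*I + 4*L (G(I, L) = 4*(L + I) = 4*(I + L) = 4*I + 4*L)
2361*G(-10, -1) = 2361*(4*(-10) + 4*(-1)) = 2361*(-40 - 4) = 2361*(-44) = -103884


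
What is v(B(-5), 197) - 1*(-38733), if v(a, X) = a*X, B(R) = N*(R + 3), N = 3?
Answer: 37551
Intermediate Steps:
B(R) = 9 + 3*R (B(R) = 3*(R + 3) = 3*(3 + R) = 9 + 3*R)
v(a, X) = X*a
v(B(-5), 197) - 1*(-38733) = 197*(9 + 3*(-5)) - 1*(-38733) = 197*(9 - 15) + 38733 = 197*(-6) + 38733 = -1182 + 38733 = 37551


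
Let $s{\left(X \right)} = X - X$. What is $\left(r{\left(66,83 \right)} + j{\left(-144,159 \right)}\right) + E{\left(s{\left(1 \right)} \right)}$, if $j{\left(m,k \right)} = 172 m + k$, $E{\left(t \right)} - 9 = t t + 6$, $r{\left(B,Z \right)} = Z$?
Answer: $-24511$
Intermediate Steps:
$s{\left(X \right)} = 0$
$E{\left(t \right)} = 15 + t^{2}$ ($E{\left(t \right)} = 9 + \left(t t + 6\right) = 9 + \left(t^{2} + 6\right) = 9 + \left(6 + t^{2}\right) = 15 + t^{2}$)
$j{\left(m,k \right)} = k + 172 m$
$\left(r{\left(66,83 \right)} + j{\left(-144,159 \right)}\right) + E{\left(s{\left(1 \right)} \right)} = \left(83 + \left(159 + 172 \left(-144\right)\right)\right) + \left(15 + 0^{2}\right) = \left(83 + \left(159 - 24768\right)\right) + \left(15 + 0\right) = \left(83 - 24609\right) + 15 = -24526 + 15 = -24511$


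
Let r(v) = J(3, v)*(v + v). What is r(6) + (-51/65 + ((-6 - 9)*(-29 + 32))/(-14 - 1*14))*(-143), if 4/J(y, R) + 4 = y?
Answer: -23187/140 ≈ -165.62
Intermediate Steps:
J(y, R) = 4/(-4 + y)
r(v) = -8*v (r(v) = (4/(-4 + 3))*(v + v) = (4/(-1))*(2*v) = (4*(-1))*(2*v) = -8*v)
r(6) + (-51/65 + ((-6 - 9)*(-29 + 32))/(-14 - 1*14))*(-143) = -8*6 + (-51/65 + ((-6 - 9)*(-29 + 32))/(-14 - 1*14))*(-143) = -48 + (-51*1/65 + (-15*3)/(-14 - 14))*(-143) = -48 + (-51/65 - 45/(-28))*(-143) = -48 + (-51/65 - 45*(-1/28))*(-143) = -48 + (-51/65 + 45/28)*(-143) = -48 + (1497/1820)*(-143) = -48 - 16467/140 = -23187/140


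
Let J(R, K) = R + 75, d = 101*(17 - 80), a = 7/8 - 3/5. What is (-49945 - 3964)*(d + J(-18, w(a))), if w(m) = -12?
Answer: 339950154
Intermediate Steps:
a = 11/40 (a = 7*(⅛) - 3*⅕ = 7/8 - ⅗ = 11/40 ≈ 0.27500)
d = -6363 (d = 101*(-63) = -6363)
J(R, K) = 75 + R
(-49945 - 3964)*(d + J(-18, w(a))) = (-49945 - 3964)*(-6363 + (75 - 18)) = -53909*(-6363 + 57) = -53909*(-6306) = 339950154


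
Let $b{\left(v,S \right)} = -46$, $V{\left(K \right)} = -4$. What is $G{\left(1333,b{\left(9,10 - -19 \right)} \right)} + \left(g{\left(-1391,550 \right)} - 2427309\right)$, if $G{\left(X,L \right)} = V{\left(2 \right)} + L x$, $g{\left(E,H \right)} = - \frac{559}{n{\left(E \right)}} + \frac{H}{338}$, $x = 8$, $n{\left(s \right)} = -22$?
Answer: $- \frac{9026017437}{3718} \approx -2.4277 \cdot 10^{6}$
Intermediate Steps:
$g{\left(E,H \right)} = \frac{559}{22} + \frac{H}{338}$ ($g{\left(E,H \right)} = - \frac{559}{-22} + \frac{H}{338} = \left(-559\right) \left(- \frac{1}{22}\right) + H \frac{1}{338} = \frac{559}{22} + \frac{H}{338}$)
$G{\left(X,L \right)} = -4 + 8 L$ ($G{\left(X,L \right)} = -4 + L 8 = -4 + 8 L$)
$G{\left(1333,b{\left(9,10 - -19 \right)} \right)} + \left(g{\left(-1391,550 \right)} - 2427309\right) = \left(-4 + 8 \left(-46\right)\right) + \left(\left(\frac{559}{22} + \frac{1}{338} \cdot 550\right) - 2427309\right) = \left(-4 - 368\right) + \left(\left(\frac{559}{22} + \frac{275}{169}\right) - 2427309\right) = -372 + \left(\frac{100521}{3718} - 2427309\right) = -372 - \frac{9024634341}{3718} = - \frac{9026017437}{3718}$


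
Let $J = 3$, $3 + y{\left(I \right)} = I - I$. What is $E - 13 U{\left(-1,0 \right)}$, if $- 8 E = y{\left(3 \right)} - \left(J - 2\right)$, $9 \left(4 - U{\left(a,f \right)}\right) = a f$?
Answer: $- \frac{103}{2} \approx -51.5$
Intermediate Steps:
$y{\left(I \right)} = -3$ ($y{\left(I \right)} = -3 + \left(I - I\right) = -3 + 0 = -3$)
$U{\left(a,f \right)} = 4 - \frac{a f}{9}$
$E = \frac{1}{2}$ ($E = - \frac{-3 - \left(3 - 2\right)}{8} = - \frac{-3 - 1}{8} = \left(- \frac{1}{8}\right) \left(-4\right) = \frac{1}{2} \approx 0.5$)
$E - 13 U{\left(-1,0 \right)} = \frac{1}{2} - 13 \left(4 - \left(- \frac{1}{9}\right) 0\right) = \frac{1}{2} - 13 \left(4 + 0\right) = \frac{1}{2} - 52 = - \frac{103}{2}$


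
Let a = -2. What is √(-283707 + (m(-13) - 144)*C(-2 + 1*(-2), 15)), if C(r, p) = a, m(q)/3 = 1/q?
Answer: I*√47897733/13 ≈ 532.37*I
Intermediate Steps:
m(q) = 3/q
C(r, p) = -2
√(-283707 + (m(-13) - 144)*C(-2 + 1*(-2), 15)) = √(-283707 + (3/(-13) - 144)*(-2)) = √(-283707 + (3*(-1/13) - 144)*(-2)) = √(-283707 + (-3/13 - 144)*(-2)) = √(-283707 - 1875/13*(-2)) = √(-283707 + 3750/13) = √(-3684441/13) = I*√47897733/13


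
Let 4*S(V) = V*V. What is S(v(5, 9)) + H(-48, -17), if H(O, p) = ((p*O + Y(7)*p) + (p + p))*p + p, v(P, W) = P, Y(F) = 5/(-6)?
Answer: -162547/12 ≈ -13546.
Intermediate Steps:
Y(F) = -⅚ (Y(F) = 5*(-⅙) = -⅚)
S(V) = V²/4 (S(V) = (V*V)/4 = V²/4)
H(O, p) = p + p*(7*p/6 + O*p) (H(O, p) = ((p*O - 5*p/6) + (p + p))*p + p = ((O*p - 5*p/6) + 2*p)*p + p = ((-5*p/6 + O*p) + 2*p)*p + p = (7*p/6 + O*p)*p + p = p*(7*p/6 + O*p) + p = p + p*(7*p/6 + O*p))
S(v(5, 9)) + H(-48, -17) = (¼)*5² + (⅙)*(-17)*(6 + 7*(-17) + 6*(-48)*(-17)) = (¼)*25 + (⅙)*(-17)*(6 - 119 + 4896) = 25/4 + (⅙)*(-17)*4783 = 25/4 - 81311/6 = -162547/12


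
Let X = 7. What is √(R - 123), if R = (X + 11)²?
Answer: √201 ≈ 14.177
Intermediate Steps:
R = 324 (R = (7 + 11)² = 18² = 324)
√(R - 123) = √(324 - 123) = √201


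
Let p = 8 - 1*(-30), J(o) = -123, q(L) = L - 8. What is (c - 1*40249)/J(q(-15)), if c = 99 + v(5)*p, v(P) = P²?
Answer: 39200/123 ≈ 318.70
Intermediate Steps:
q(L) = -8 + L
p = 38 (p = 8 + 30 = 38)
c = 1049 (c = 99 + 5²*38 = 99 + 25*38 = 99 + 950 = 1049)
(c - 1*40249)/J(q(-15)) = (1049 - 1*40249)/(-123) = (1049 - 40249)*(-1/123) = -39200*(-1/123) = 39200/123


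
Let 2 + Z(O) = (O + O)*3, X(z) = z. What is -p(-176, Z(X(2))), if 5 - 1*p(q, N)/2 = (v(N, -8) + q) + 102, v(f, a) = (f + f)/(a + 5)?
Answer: -514/3 ≈ -171.33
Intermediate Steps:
v(f, a) = 2*f/(5 + a) (v(f, a) = (2*f)/(5 + a) = 2*f/(5 + a))
Z(O) = -2 + 6*O (Z(O) = -2 + (O + O)*3 = -2 + (2*O)*3 = -2 + 6*O)
p(q, N) = -194 - 2*q + 4*N/3 (p(q, N) = 10 - 2*((2*N/(5 - 8) + q) + 102) = 10 - 2*((2*N/(-3) + q) + 102) = 10 - 2*((2*N*(-⅓) + q) + 102) = 10 - 2*((-2*N/3 + q) + 102) = 10 - 2*((q - 2*N/3) + 102) = 10 - 2*(102 + q - 2*N/3) = 10 + (-204 - 2*q + 4*N/3) = -194 - 2*q + 4*N/3)
-p(-176, Z(X(2))) = -(-194 - 2*(-176) + 4*(-2 + 6*2)/3) = -(-194 + 352 + 4*(-2 + 12)/3) = -(-194 + 352 + (4/3)*10) = -(-194 + 352 + 40/3) = -1*514/3 = -514/3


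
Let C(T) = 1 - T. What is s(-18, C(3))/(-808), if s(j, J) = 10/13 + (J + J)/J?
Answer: -9/2626 ≈ -0.0034273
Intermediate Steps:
s(j, J) = 36/13 (s(j, J) = 10*(1/13) + (2*J)/J = 10/13 + 2 = 36/13)
s(-18, C(3))/(-808) = (36/13)/(-808) = (36/13)*(-1/808) = -9/2626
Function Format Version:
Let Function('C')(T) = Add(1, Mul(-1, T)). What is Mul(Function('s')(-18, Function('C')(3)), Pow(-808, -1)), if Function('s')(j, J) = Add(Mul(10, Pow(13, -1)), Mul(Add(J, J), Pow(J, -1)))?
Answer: Rational(-9, 2626) ≈ -0.0034273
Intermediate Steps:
Function('s')(j, J) = Rational(36, 13) (Function('s')(j, J) = Add(Mul(10, Rational(1, 13)), Mul(Mul(2, J), Pow(J, -1))) = Add(Rational(10, 13), 2) = Rational(36, 13))
Mul(Function('s')(-18, Function('C')(3)), Pow(-808, -1)) = Mul(Rational(36, 13), Pow(-808, -1)) = Mul(Rational(36, 13), Rational(-1, 808)) = Rational(-9, 2626)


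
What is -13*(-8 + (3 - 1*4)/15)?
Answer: 1573/15 ≈ 104.87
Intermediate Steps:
-13*(-8 + (3 - 1*4)/15) = -13*(-8 + (3 - 4)*(1/15)) = -13*(-8 - 1*1/15) = -13*(-8 - 1/15) = -13*(-121/15) = 1573/15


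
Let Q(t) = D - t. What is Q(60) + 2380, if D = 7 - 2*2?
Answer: 2323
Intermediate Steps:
D = 3 (D = 7 - 4 = 3)
Q(t) = 3 - t
Q(60) + 2380 = (3 - 1*60) + 2380 = (3 - 60) + 2380 = -57 + 2380 = 2323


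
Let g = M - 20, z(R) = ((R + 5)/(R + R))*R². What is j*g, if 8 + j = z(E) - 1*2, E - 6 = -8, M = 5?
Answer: 195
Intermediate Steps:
E = -2 (E = 6 - 8 = -2)
z(R) = R*(5 + R)/2 (z(R) = ((5 + R)/((2*R)))*R² = ((5 + R)*(1/(2*R)))*R² = ((5 + R)/(2*R))*R² = R*(5 + R)/2)
g = -15 (g = 5 - 20 = -15)
j = -13 (j = -8 + ((½)*(-2)*(5 - 2) - 1*2) = -8 + ((½)*(-2)*3 - 2) = -8 + (-3 - 2) = -8 - 5 = -13)
j*g = -13*(-15) = 195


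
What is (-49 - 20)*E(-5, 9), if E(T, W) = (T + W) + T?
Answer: 69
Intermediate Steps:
E(T, W) = W + 2*T
(-49 - 20)*E(-5, 9) = (-49 - 20)*(9 + 2*(-5)) = -69*(9 - 10) = -69*(-1) = 69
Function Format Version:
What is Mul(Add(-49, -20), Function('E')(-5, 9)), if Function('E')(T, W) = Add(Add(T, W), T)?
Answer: 69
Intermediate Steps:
Function('E')(T, W) = Add(W, Mul(2, T))
Mul(Add(-49, -20), Function('E')(-5, 9)) = Mul(Add(-49, -20), Add(9, Mul(2, -5))) = Mul(-69, Add(9, -10)) = Mul(-69, -1) = 69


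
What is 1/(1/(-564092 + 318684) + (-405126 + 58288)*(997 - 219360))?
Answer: 245408/18586364144697151 ≈ 1.3204e-11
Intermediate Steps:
1/(1/(-564092 + 318684) + (-405126 + 58288)*(997 - 219360)) = 1/(1/(-245408) - 346838*(-218363)) = 1/(-1/245408 + 75736586194) = 1/(18586364144697151/245408) = 245408/18586364144697151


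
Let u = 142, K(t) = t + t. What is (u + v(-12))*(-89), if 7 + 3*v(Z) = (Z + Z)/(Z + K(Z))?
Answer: -112051/9 ≈ -12450.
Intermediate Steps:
K(t) = 2*t
v(Z) = -19/9 (v(Z) = -7/3 + ((Z + Z)/(Z + 2*Z))/3 = -7/3 + ((2*Z)/((3*Z)))/3 = -7/3 + ((2*Z)*(1/(3*Z)))/3 = -7/3 + (1/3)*(2/3) = -7/3 + 2/9 = -19/9)
(u + v(-12))*(-89) = (142 - 19/9)*(-89) = (1259/9)*(-89) = -112051/9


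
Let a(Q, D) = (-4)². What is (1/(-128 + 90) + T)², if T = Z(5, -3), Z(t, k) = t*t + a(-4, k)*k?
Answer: 765625/1444 ≈ 530.21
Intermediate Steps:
a(Q, D) = 16
Z(t, k) = t² + 16*k (Z(t, k) = t*t + 16*k = t² + 16*k)
T = -23 (T = 5² + 16*(-3) = 25 - 48 = -23)
(1/(-128 + 90) + T)² = (1/(-128 + 90) - 23)² = (1/(-38) - 23)² = (-1/38 - 23)² = (-875/38)² = 765625/1444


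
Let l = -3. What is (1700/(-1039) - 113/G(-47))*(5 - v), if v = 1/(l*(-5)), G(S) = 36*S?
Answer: -102082741/13184910 ≈ -7.7424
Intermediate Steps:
v = 1/15 (v = 1/(-3*(-5)) = -⅓*(-⅕) = 1/15 ≈ 0.066667)
(1700/(-1039) - 113/G(-47))*(5 - v) = (1700/(-1039) - 113/(36*(-47)))*(5 - 1*1/15) = (1700*(-1/1039) - 113/(-1692))*(5 - 1/15) = (-1700/1039 - 113*(-1/1692))*(74/15) = (-1700/1039 + 113/1692)*(74/15) = -2758993/1757988*74/15 = -102082741/13184910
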